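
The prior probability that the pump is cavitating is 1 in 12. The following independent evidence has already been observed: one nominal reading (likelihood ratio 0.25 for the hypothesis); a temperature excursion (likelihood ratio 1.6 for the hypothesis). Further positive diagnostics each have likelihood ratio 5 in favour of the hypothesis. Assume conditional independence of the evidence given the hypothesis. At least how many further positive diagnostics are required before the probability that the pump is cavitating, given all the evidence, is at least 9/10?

Prior odds = (1/12)/(11/12) = 1/11.
Combined Bayes factor of the evidence already in hand = 0.25 × 1.6 = 0.4.
Odds after that evidence = (1/11) × 0.4 = 2/55.
Target odds = 0.9/0.1 = 9.
Need 5ⁿ ≥ 9 ÷ (2/55) = 247.5.
5³ = 125 falls short of 247.5 but 5⁴ = 625 reaches it, so n = 4.

4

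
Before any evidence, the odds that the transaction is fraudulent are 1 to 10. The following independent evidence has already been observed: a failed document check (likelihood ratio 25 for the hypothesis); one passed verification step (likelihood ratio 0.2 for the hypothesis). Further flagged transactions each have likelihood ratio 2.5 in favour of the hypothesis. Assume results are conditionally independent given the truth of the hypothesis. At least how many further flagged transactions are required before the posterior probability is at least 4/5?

Prior odds = 0.1.
Combined Bayes factor of the evidence already in hand = 25 × 0.2 = 5.
Odds after that evidence = 0.1 × 5 = 0.5.
Target odds = 0.8/0.2 = 4.
Need 2.5ⁿ ≥ 4 ÷ 0.5 = 8.
2.5² = 6.25 falls short of 8 but 2.5³ = 15.625 reaches it, so n = 3.

3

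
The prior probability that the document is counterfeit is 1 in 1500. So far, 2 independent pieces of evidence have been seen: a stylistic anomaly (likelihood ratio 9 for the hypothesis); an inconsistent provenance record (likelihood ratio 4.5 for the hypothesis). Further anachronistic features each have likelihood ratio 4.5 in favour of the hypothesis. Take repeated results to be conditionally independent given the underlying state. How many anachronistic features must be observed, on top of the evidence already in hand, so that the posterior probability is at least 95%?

Prior odds = (1/1500)/(1499/1500) = 1/1499.
Combined Bayes factor of the evidence already in hand = 9 × 4.5 = 40.5.
Odds after that evidence = (1/1499) × 40.5 = 81/2998.
Target odds = 0.95/0.05 = 19.
Need 4.5ⁿ ≥ 19 ÷ (81/2998) = 56962/81.
4.5⁴ = 410.0625 falls short of 56962/81 but 4.5⁵ = 1845.28125 reaches it, so n = 5.

5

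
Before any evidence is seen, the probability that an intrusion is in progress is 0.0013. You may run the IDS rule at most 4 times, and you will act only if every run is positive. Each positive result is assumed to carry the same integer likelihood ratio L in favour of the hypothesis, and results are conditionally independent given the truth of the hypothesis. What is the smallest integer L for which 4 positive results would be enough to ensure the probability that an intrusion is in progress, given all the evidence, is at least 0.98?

14

Prior odds = 0.0013/0.9987 = 13/9987.
Target odds = 0.98/0.02 = 49.
Need L⁴ ≥ 49 ÷ (13/9987) = 489363/13.
13⁴ = 28561 < 489363/13 ≤ 38416 = 14⁴, so L = 14.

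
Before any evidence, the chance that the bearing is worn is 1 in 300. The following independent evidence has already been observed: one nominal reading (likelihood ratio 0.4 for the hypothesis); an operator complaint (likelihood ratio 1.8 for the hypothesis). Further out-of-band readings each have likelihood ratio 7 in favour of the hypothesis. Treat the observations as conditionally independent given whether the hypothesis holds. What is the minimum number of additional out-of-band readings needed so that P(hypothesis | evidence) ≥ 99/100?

Prior odds = (1/300)/(299/300) = 1/299.
Combined Bayes factor of the evidence already in hand = 0.4 × 1.8 = 0.72.
Odds after that evidence = (1/299) × 0.72 = 18/7475.
Target odds = 0.99/0.01 = 99.
Need 7ⁿ ≥ 99 ÷ (18/7475) = 41112.5.
7⁵ = 16807 falls short of 41112.5 but 7⁶ = 117649 reaches it, so n = 6.

6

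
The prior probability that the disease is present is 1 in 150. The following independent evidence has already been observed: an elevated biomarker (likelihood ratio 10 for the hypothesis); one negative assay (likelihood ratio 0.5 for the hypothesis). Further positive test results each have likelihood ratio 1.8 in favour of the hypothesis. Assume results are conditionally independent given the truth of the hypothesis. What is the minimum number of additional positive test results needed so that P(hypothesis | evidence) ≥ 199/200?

Prior odds = (1/150)/(149/150) = 1/149.
Combined Bayes factor of the evidence already in hand = 10 × 0.5 = 5.
Odds after that evidence = (1/149) × 5 = 5/149.
Target odds = 0.995/0.005 = 199.
Need 1.8ⁿ ≥ 199 ÷ (5/149) = 5930.2.
1.8¹⁴ ≈3748.13 falls short of 5930.2 but 1.8¹⁵ ≈6746.64 reaches it, so n = 15.

15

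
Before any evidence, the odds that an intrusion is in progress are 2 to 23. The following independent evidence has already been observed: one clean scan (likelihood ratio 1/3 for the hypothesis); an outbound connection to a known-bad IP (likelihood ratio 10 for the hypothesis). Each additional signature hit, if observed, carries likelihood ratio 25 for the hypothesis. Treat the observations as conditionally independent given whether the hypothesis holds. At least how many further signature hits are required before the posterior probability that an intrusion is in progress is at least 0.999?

3

Prior odds = 2/23.
Combined Bayes factor of the evidence already in hand = (1/3) × 10 = 10/3.
Odds after that evidence = (2/23) × 10/3 = 20/69.
Target odds = 0.999/0.001 = 999.
Need 25ⁿ ≥ 999 ÷ (20/69) = 3446.55.
25² = 625 falls short of 3446.55 but 25³ = 15625 reaches it, so n = 3.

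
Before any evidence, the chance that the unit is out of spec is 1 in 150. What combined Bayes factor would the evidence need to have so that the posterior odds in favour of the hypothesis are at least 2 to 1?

Prior odds = (1/150)/(149/150) = 1/149.
Target odds = 2.
Required Bayes factor = 2 ÷ (1/149) = 298.

298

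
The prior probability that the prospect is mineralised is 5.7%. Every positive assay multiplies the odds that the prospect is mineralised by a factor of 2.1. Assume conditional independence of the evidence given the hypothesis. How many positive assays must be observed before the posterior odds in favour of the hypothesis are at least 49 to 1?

10

Prior odds = 0.057/0.943 = 57/943.
Likelihood ratio per positive assay = 2.1.
Target odds = 49.
Need (57/943) × 2.1ⁿ ≥ 49, i.e. 2.1ⁿ ≥ 46207/57.
2.1⁹ ≈794.28 falls short of 46207/57 but 2.1¹⁰ ≈1667.99 reaches it, so n = 10.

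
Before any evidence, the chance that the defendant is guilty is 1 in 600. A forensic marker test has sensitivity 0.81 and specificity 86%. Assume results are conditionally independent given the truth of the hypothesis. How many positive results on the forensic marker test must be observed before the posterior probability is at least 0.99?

7

Prior odds = (1/600)/(599/600) = 1/599.
False-positive rate = 1 − 0.86 = 0.14; likelihood ratio of a positive = 0.81/0.14 = 81/14.
Target posterior odds = 0.99/0.01 = 99.
Require (81/14)ⁿ ≥ 99 ÷ (1/599) = 59301.
(81/14)⁶ ≈37509.6 falls short of 59301 but (81/14)⁷ ≈217020 reaches it, so n = 7.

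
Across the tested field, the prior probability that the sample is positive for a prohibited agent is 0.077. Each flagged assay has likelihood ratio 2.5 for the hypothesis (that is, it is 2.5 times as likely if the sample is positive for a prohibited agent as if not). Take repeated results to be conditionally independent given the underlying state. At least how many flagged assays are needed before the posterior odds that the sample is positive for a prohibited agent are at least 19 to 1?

Prior odds: 0.077 ÷ 0.923 = 77/923.
Likelihood ratio per flagged assay = 2.5.
Target odds = 19.
Require 2.5ⁿ ≥ 19 ÷ (77/923) = 17537/77.
2.5⁵ = 97.65625 falls short of 17537/77 but 2.5⁶ = 244.140625 reaches it, so n = 6.

6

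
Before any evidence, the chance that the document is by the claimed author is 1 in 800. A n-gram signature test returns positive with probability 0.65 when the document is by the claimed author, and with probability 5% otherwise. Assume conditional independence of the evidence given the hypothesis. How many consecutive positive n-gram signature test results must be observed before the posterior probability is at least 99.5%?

Prior odds = 0.00125/0.99875 = 1/799.
Likelihood ratio of a positive result = 0.65/0.05 = 13.
Target posterior odds = 0.995/0.005 = 199.
Require 13ⁿ ≥ 199 ÷ (1/799) = 159001.
13⁴ = 28561 falls short of 159001 but 13⁵ = 371293 reaches it, so n = 5.

5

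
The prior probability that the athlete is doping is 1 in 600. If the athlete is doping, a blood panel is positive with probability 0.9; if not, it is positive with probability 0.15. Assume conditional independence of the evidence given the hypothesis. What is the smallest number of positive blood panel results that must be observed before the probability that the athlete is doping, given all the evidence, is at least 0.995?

7

Prior odds: (1/600) ÷ (599/600) = 1/599.
Likelihood ratio of a positive = 0.9/0.15 = 6.
Target posterior odds = 0.995/0.005 = 199.
Require 6ⁿ ≥ 199 ÷ (1/599) = 119201.
6⁶ = 46656 falls short of 119201 but 6⁷ = 279936 reaches it, so n = 7.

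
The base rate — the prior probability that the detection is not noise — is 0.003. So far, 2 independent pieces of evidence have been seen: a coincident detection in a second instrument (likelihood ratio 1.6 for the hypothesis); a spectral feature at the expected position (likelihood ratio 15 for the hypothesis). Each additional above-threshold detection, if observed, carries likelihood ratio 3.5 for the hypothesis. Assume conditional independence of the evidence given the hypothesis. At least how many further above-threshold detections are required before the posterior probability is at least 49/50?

Prior odds = 0.003/0.997 = 3/997.
Combined Bayes factor of the evidence already in hand = 1.6 × 15 = 24.
Odds after that evidence = (3/997) × 24 = 72/997.
Target odds = 0.98/0.02 = 49.
Need 3.5ⁿ ≥ 49 ÷ (72/997) = 48853/72.
3.5⁵ = 525.21875 falls short of 48853/72 but 3.5⁶ = 1838.265625 reaches it, so n = 6.

6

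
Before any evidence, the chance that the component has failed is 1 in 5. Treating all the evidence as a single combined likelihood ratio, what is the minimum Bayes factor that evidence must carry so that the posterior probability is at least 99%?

Prior odds = 0.2/0.8 = 0.25.
Target odds = 0.99/0.01 = 99.
Required Bayes factor = 99 ÷ 0.25 = 396.

396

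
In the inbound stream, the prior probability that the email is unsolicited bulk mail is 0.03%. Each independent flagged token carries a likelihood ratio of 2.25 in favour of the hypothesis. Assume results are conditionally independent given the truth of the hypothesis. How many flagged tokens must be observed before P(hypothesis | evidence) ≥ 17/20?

Prior odds = 0.0003/0.9997 = 3/9997.
Likelihood ratio per flagged token = 2.25.
Target posterior odds = 0.85/0.15 = 17/3.
Require 2.25ⁿ ≥ 17/3 ÷ (3/9997) = 169949/9.
2.25¹² ≈16834.1 falls short of 169949/9 but 2.25¹³ ≈37876.8 reaches it, so n = 13.

13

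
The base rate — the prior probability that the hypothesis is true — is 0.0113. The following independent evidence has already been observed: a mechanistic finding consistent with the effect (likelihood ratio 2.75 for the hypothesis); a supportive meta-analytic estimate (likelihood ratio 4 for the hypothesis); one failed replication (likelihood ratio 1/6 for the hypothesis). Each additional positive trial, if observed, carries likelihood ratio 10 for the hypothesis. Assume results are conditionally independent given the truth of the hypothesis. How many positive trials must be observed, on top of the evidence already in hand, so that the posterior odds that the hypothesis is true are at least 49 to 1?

4

Prior odds = 0.0113/0.9887 = 113/9887.
Combined Bayes factor of the evidence already in hand = 2.75 × 4 × (1/6) = 11/6.
Odds after that evidence = (113/9887) × 11/6 = 1243/59322.
Target odds = 49.
Need 10ⁿ ≥ 49 ÷ (1243/59322) = 2906778/1243.
10³ = 1000 falls short of 2906778/1243 but 10⁴ = 10000 reaches it, so n = 4.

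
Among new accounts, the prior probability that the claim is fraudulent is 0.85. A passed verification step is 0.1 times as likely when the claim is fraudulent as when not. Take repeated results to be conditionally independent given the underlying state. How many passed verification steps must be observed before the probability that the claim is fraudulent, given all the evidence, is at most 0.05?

Prior odds: 0.85 ÷ 0.15 = 17/3.
Likelihood ratio per passed verification step = 0.1.
Target posterior odds = 0.05/0.95 = 1/19.
Require 0.1ⁿ ≤ 1/19 ÷ (17/3) = 3/323.
0.1² = 0.01 is still above 3/323 but 0.1³ = 0.001 is at or below it, so n = 3.

3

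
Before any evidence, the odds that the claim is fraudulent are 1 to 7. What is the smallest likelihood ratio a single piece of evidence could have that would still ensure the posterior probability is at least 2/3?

Prior odds = 1/7.
Target odds = (2/3)/(1/3) = 2.
Required Bayes factor = 2 ÷ (1/7) = 14.

14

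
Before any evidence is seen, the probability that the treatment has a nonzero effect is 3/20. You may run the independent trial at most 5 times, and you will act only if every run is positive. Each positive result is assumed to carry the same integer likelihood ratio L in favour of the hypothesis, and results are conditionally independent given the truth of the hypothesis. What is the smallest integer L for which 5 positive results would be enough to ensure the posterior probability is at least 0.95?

3

Prior odds = 0.15/0.85 = 3/17.
Target odds = 0.95/0.05 = 19.
Need L⁵ ≥ 19 ÷ (3/17) = 323/3.
2⁵ = 32 < 323/3 ≤ 243 = 3⁵, so L = 3.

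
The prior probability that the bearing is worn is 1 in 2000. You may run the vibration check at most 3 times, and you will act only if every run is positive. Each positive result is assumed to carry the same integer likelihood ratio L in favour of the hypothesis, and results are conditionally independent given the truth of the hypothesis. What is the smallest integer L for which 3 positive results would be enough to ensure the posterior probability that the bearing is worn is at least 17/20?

23

Prior odds = 0.0005/0.9995 = 1/1999.
Target odds = 0.85/0.15 = 17/3.
Need L³ ≥ 17/3 ÷ (1/1999) = 33983/3.
22³ = 10648 < 33983/3 ≤ 12167 = 23³, so L = 23.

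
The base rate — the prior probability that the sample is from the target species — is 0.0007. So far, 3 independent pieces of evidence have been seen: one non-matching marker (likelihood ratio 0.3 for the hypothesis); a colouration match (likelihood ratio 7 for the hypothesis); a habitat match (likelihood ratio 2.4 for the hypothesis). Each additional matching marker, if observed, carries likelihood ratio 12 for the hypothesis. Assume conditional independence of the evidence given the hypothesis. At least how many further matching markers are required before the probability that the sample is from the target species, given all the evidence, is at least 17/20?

Prior odds = 0.0007/0.9993 = 7/9993.
Combined Bayes factor of the evidence already in hand = 0.3 × 7 × 2.4 = 5.04.
Odds after that evidence = (7/9993) × 5.04 = 294/83275.
Target odds = 0.85/0.15 = 17/3.
Need 12ⁿ ≥ 17/3 ÷ (294/83275) = 1415675/882.
12² = 144 falls short of 1415675/882 but 12³ = 1728 reaches it, so n = 3.

3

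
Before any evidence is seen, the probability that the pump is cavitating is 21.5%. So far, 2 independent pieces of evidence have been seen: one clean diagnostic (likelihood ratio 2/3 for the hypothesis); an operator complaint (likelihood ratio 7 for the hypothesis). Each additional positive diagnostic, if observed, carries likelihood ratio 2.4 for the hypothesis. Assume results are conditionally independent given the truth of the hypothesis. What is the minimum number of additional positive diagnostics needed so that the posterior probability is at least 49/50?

5

Prior odds = 0.215/0.785 = 43/157.
Combined Bayes factor of the evidence already in hand = (2/3) × 7 = 14/3.
Odds after that evidence = (43/157) × 14/3 = 602/471.
Target odds = 0.98/0.02 = 49.
Need 2.4ⁿ ≥ 49 ÷ (602/471) = 3297/86.
2.4⁴ = 33.1776 falls short of 3297/86 but 2.4⁵ = 79.62624 reaches it, so n = 5.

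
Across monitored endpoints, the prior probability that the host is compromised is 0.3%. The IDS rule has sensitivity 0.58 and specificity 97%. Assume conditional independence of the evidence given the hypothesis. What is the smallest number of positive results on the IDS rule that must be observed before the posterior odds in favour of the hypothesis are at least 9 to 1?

Prior odds: 0.003 ÷ 0.997 = 3/997.
False-positive rate = 1 − 0.97 = 0.03; likelihood ratio of a positive = 0.58/0.03 = 58/3.
Target odds = 9.
Require (58/3)ⁿ ≥ 9 ÷ (3/997) = 2991.
(58/3)² = 3364/9 falls short of 2991 but (58/3)³ = 195112/27 reaches it, so n = 3.

3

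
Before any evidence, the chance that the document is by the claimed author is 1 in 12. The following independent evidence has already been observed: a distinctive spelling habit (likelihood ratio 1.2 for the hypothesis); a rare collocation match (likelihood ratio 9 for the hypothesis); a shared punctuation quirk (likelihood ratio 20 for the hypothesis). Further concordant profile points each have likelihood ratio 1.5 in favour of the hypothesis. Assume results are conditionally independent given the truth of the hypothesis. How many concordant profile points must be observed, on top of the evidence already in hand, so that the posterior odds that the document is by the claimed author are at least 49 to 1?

3

Prior odds = (1/12)/(11/12) = 1/11.
Combined Bayes factor of the evidence already in hand = 1.2 × 9 × 20 = 216.
Odds after that evidence = (1/11) × 216 = 216/11.
Target odds = 49.
Need 1.5ⁿ ≥ 49 ÷ (216/11) = 539/216.
1.5² = 2.25 falls short of 539/216 but 1.5³ = 3.375 reaches it, so n = 3.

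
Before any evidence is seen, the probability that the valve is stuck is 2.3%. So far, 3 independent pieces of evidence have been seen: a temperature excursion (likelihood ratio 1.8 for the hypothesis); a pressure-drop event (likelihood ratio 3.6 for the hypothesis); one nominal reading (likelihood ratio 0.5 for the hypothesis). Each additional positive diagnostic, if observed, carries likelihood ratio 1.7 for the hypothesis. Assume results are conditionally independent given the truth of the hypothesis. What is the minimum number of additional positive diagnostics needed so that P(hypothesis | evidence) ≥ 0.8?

Prior odds = 0.023/0.977 = 23/977.
Combined Bayes factor of the evidence already in hand = 1.8 × 3.6 × 0.5 = 3.24.
Odds after that evidence = (23/977) × 3.24 = 1863/24425.
Target odds = 0.8/0.2 = 4.
Need 1.7ⁿ ≥ 4 ÷ (1863/24425) = 97700/1863.
1.7⁷ = 410338673/10000000 falls short of 97700/1863 but 1.7⁸ ≈69.7576 reaches it, so n = 8.

8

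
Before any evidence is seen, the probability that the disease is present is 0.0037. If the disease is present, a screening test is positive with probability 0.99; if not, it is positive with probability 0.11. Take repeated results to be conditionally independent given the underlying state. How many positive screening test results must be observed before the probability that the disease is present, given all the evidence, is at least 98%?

5

Prior odds = 0.0037/0.9963 = 37/9963.
Likelihood ratio of a positive = 0.99/0.11 = 9.
Target posterior odds = 0.98/0.02 = 49.
Need (37/9963) × 9ⁿ ≥ 49, i.e. 9ⁿ ≥ 488187/37.
9⁴ = 6561 falls short of 488187/37 but 9⁵ = 59049 reaches it, so n = 5.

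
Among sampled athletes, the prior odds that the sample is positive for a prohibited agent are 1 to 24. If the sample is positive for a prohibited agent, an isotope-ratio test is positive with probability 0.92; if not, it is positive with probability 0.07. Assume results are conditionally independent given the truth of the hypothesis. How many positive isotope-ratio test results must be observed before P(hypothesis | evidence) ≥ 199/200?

Prior odds = 1/24.
Likelihood ratio of a positive = 0.92/0.07 = 92/7.
Target odds: 0.995 ÷ 0.005 = 199.
Need (1/24) × (92/7)ⁿ ≥ 199, i.e. (92/7)ⁿ ≥ 4776.
(92/7)³ = 778688/343 falls short of 4776 but (92/7)⁴ = 71639296/2401 reaches it, so n = 4.

4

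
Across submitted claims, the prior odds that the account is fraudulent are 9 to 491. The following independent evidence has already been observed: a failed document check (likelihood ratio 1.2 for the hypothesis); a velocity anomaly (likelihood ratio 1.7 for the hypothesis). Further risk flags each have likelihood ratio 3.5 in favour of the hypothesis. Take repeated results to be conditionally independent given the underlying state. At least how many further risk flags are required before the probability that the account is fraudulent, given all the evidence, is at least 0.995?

7

Prior odds = 9/491.
Combined Bayes factor of the evidence already in hand = 1.2 × 1.7 = 2.04.
Odds after that evidence = (9/491) × 2.04 = 459/12275.
Target odds = 0.995/0.005 = 199.
Need 3.5ⁿ ≥ 199 ÷ (459/12275) = 2442725/459.
3.5⁶ = 1838.265625 falls short of 2442725/459 but 3.5⁷ = 823543/128 reaches it, so n = 7.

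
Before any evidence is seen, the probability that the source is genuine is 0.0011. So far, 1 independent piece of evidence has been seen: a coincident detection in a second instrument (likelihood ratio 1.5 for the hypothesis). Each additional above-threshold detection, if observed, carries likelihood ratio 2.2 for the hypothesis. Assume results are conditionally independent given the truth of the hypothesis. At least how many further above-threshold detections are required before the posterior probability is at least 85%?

11

Prior odds = 0.0011/0.9989 = 11/9989.
Bayes factor of the evidence already in hand = 1.5.
Odds after that evidence = (11/9989) × 1.5 = 33/19978.
Target odds = 0.85/0.15 = 17/3.
Need 2.2ⁿ ≥ 17/3 ÷ (33/19978) = 339626/99.
2.2¹⁰ ≈2655.99 falls short of 339626/99 but 2.2¹¹ ≈5843.18 reaches it, so n = 11.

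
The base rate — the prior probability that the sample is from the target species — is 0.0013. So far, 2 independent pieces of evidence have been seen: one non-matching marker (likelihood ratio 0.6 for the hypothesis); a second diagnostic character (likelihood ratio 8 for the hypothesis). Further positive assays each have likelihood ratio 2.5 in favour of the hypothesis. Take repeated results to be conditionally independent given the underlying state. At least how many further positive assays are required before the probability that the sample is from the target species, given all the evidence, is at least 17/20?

8

Prior odds = 0.0013/0.9987 = 13/9987.
Combined Bayes factor of the evidence already in hand = 0.6 × 8 = 4.8.
Odds after that evidence = (13/9987) × 4.8 = 104/16645.
Target odds = 0.85/0.15 = 17/3.
Need 2.5ⁿ ≥ 17/3 ÷ (104/16645) = 282965/312.
2.5⁷ = 610.3515625 falls short of 282965/312 but 2.5⁸ = 390625/256 reaches it, so n = 8.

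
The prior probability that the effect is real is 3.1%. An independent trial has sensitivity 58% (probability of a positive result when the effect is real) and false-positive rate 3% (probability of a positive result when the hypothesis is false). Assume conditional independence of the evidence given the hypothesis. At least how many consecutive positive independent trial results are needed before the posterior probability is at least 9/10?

Prior odds = 0.031/0.969 = 31/969.
Likelihood ratio of a positive result = 0.58/0.03 = 58/3.
Target odds: 0.9 ÷ 0.1 = 9.
Need (31/969) × (58/3)ⁿ ≥ 9, i.e. (58/3)ⁿ ≥ 8721/31.
(58/3)¹ = 58/3 falls short of 8721/31 but (58/3)² = 3364/9 reaches it, so n = 2.

2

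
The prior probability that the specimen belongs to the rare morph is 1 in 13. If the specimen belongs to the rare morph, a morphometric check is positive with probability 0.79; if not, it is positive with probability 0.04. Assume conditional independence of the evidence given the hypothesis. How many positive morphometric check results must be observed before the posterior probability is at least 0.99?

3

Prior odds: (1/13) ÷ (12/13) = 1/12.
Likelihood ratio of a positive = 0.79/0.04 = 19.75.
Target odds: 0.99 ÷ 0.01 = 99.
Need (1/12) × 19.75ⁿ ≥ 99, i.e. 19.75ⁿ ≥ 1188.
19.75² = 390.0625 falls short of 1188 but 19.75³ = 7703.734375 reaches it, so n = 3.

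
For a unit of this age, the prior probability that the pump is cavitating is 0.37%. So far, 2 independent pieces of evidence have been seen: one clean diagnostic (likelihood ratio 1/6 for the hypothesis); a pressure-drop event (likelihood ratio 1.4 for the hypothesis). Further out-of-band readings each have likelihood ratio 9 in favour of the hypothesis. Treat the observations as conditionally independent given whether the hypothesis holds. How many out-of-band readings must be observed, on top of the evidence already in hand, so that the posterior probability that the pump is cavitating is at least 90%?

5

Prior odds = 0.0037/0.9963 = 37/9963.
Combined Bayes factor of the evidence already in hand = (1/6) × 1.4 = 7/30.
Odds after that evidence = (37/9963) × 7/30 = 259/298890.
Target odds = 0.9/0.1 = 9.
Need 9ⁿ ≥ 9 ÷ (259/298890) = 2690010/259.
9⁴ = 6561 falls short of 2690010/259 but 9⁵ = 59049 reaches it, so n = 5.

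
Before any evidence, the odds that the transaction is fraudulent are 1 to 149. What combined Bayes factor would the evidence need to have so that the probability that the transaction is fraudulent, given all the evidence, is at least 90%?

Prior odds = 1/149.
Target odds = 0.9/0.1 = 9.
Required Bayes factor = 9 ÷ (1/149) = 1341.

1341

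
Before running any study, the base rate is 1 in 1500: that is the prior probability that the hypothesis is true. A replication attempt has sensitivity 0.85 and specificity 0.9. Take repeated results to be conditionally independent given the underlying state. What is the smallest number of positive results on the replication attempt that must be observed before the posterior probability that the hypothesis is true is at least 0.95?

Prior odds = (1/1500)/(1499/1500) = 1/1499.
False-positive rate = 1 − 0.9 = 0.1; likelihood ratio of a positive = 0.85/0.1 = 8.5.
Target odds: 0.95 ÷ 0.05 = 19.
Require 8.5ⁿ ≥ 19 ÷ (1/1499) = 28481.
8.5⁴ = 5220.0625 falls short of 28481 but 8.5⁵ = 44370.53125 reaches it, so n = 5.

5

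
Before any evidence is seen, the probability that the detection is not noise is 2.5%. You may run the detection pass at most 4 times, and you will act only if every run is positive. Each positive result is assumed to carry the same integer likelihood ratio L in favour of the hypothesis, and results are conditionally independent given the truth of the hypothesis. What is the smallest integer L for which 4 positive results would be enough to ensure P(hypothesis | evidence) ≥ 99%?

8

Prior odds = 0.025/0.975 = 1/39.
Target odds = 0.99/0.01 = 99.
Need L⁴ ≥ 99 ÷ (1/39) = 3861.
7⁴ = 2401 < 3861 ≤ 4096 = 8⁴, so L = 8.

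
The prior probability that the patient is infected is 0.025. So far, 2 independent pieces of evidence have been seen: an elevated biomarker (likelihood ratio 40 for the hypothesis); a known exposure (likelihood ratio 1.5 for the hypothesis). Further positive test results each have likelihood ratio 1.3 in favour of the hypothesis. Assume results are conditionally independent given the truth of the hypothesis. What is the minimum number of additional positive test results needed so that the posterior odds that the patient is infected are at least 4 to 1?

4

Prior odds = 0.025/0.975 = 1/39.
Combined Bayes factor of the evidence already in hand = 40 × 1.5 = 60.
Odds after that evidence = (1/39) × 60 = 20/13.
Target odds = 4.
Need 1.3ⁿ ≥ 4 ÷ (20/13) = 2.6.
1.3³ = 2.197 falls short of 2.6 but 1.3⁴ = 2.8561 reaches it, so n = 4.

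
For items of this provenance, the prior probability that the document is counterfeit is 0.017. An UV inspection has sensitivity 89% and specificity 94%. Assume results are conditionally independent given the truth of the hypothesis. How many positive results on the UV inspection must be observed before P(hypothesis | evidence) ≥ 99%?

Prior odds: 0.017 ÷ 0.983 = 17/983.
False-positive rate = 1 − 0.94 = 0.06; likelihood ratio of a positive = 0.89/0.06 = 89/6.
Target odds: 0.99 ÷ 0.01 = 99.
Require (89/6)ⁿ ≥ 99 ÷ (17/983) = 97317/17.
(89/6)³ = 704969/216 falls short of 97317/17 but (89/6)⁴ = 62742241/1296 reaches it, so n = 4.

4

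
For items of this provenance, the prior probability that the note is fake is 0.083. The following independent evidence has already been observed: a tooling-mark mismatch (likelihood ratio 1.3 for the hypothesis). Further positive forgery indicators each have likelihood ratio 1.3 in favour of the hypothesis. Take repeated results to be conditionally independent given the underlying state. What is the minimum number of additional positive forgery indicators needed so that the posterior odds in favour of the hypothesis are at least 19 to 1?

Prior odds = 0.083/0.917 = 83/917.
Bayes factor of the evidence already in hand = 1.3.
Odds after that evidence = (83/917) × 1.3 = 1079/9170.
Target odds = 19.
Need 1.3ⁿ ≥ 19 ÷ (1079/9170) = 174230/1079.
1.3¹⁹ ≈146.192 falls short of 174230/1079 but 1.3²⁰ ≈190.05 reaches it, so n = 20.

20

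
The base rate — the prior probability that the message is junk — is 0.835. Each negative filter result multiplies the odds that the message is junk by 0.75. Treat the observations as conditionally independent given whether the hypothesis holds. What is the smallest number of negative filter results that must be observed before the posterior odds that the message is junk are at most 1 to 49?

20

Prior odds = 0.835/0.165 = 167/33.
Likelihood ratio per negative filter result = 0.75.
Target odds = 1/49.
Need (167/33) × 0.75ⁿ ≤ 1/49, i.e. 0.75ⁿ ≤ 33/8183.
0.75¹⁹ ≈0.00422828 is still above 33/8183 but 0.75²⁰ ≈0.00317121 is at or below it, so n = 20.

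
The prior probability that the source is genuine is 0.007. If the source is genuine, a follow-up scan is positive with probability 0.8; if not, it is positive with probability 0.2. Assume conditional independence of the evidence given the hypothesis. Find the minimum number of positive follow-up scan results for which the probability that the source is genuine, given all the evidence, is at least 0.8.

Prior odds: 0.007 ÷ 0.993 = 7/993.
Likelihood ratio of a positive = 0.8/0.2 = 4.
Target odds: 0.8 ÷ 0.2 = 4.
Need (7/993) × 4ⁿ ≥ 4, i.e. 4ⁿ ≥ 3972/7.
4⁴ = 256 falls short of 3972/7 but 4⁵ = 1024 reaches it, so n = 5.

5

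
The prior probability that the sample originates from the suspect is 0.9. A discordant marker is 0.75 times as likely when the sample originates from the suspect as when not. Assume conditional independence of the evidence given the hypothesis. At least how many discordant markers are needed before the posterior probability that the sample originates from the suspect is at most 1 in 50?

22

Prior odds: 0.9 ÷ 0.1 = 9.
Likelihood ratio per discordant marker = 0.75.
Target posterior odds = 0.02/0.98 = 1/49.
Need 9 × 0.75ⁿ ≤ 1/49, i.e. 0.75ⁿ ≤ 1/441.
0.75²¹ ≈0.00237841 is still above 1/441 but 0.75²² ≈0.00178381 is at or below it, so n = 22.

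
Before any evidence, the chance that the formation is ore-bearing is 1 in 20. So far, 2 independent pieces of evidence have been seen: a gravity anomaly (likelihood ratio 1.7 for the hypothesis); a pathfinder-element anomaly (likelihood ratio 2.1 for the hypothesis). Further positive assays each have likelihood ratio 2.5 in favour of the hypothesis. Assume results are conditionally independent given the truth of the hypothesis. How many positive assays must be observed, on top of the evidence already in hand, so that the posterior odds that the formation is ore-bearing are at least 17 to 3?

4

Prior odds = 0.05/0.95 = 1/19.
Combined Bayes factor of the evidence already in hand = 1.7 × 2.1 = 3.57.
Odds after that evidence = (1/19) × 3.57 = 357/1900.
Target odds = 17/3.
Need 2.5ⁿ ≥ 17/3 ÷ (357/1900) = 1900/63.
2.5³ = 15.625 falls short of 1900/63 but 2.5⁴ = 39.0625 reaches it, so n = 4.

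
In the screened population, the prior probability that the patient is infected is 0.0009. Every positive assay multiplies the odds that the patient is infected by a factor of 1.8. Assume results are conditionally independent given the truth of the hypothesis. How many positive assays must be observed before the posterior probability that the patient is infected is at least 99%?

Prior odds = 0.0009/0.9991 = 9/9991.
Likelihood ratio per positive assay = 1.8.
Target odds: 0.99 ÷ 0.01 = 99.
Require 1.8ⁿ ≥ 99 ÷ (9/9991) = 109901.
1.8¹⁹ ≈70823.5 falls short of 109901 but 1.8²⁰ ≈127482 reaches it, so n = 20.

20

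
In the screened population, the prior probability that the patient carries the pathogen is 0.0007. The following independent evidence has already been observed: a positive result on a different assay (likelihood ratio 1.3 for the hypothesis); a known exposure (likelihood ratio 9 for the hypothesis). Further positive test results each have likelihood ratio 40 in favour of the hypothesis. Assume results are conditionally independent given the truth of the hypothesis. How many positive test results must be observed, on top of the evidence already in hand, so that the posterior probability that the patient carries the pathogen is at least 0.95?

3

Prior odds = 0.0007/0.9993 = 7/9993.
Combined Bayes factor of the evidence already in hand = 1.3 × 9 = 11.7.
Odds after that evidence = (7/9993) × 11.7 = 273/33310.
Target odds = 0.95/0.05 = 19.
Need 40ⁿ ≥ 19 ÷ (273/33310) = 632890/273.
40² = 1600 falls short of 632890/273 but 40³ = 64000 reaches it, so n = 3.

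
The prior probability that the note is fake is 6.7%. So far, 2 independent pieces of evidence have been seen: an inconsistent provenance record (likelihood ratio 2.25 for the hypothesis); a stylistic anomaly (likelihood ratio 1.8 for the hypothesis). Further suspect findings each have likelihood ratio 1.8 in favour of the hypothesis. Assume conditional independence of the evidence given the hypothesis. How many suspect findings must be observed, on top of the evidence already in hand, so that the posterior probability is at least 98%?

9

Prior odds = 0.067/0.933 = 67/933.
Combined Bayes factor of the evidence already in hand = 2.25 × 1.8 = 4.05.
Odds after that evidence = (67/933) × 4.05 = 1809/6220.
Target odds = 0.98/0.02 = 49.
Need 1.8ⁿ ≥ 49 ÷ (1809/6220) = 304780/1809.
1.8⁸ = 43046721/390625 falls short of 304780/1809 but 1.8⁹ = 387420489/1953125 reaches it, so n = 9.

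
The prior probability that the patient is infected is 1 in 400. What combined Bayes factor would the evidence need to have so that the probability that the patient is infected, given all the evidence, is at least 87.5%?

2793

Prior odds = 0.0025/0.9975 = 1/399.
Target odds = 0.875/0.125 = 7.
Required Bayes factor = 7 ÷ (1/399) = 2793.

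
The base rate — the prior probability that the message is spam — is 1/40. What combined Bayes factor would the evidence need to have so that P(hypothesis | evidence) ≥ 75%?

117

Prior odds = 0.025/0.975 = 1/39.
Target odds = 0.75/0.25 = 3.
Required Bayes factor = 3 ÷ (1/39) = 117.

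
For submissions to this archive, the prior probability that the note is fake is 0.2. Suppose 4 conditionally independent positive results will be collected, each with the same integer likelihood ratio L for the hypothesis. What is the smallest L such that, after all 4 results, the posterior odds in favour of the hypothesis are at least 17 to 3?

3

Prior odds = 0.2/0.8 = 0.25.
Target odds = 17/3.
Need L⁴ ≥ 17/3 ÷ 0.25 = 68/3.
2⁴ = 16 < 68/3 ≤ 81 = 3⁴, so L = 3.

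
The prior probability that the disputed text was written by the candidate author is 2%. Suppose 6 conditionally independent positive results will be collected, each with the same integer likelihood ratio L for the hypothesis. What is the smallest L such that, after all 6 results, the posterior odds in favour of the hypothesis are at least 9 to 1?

Prior odds = 0.02/0.98 = 1/49.
Target odds = 9.
Need L⁶ ≥ 9 ÷ (1/49) = 441.
2⁶ = 64 < 441 ≤ 729 = 3⁶, so L = 3.

3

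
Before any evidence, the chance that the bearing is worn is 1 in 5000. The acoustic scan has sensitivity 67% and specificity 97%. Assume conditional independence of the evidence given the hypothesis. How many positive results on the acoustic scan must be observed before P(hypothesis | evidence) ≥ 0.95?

Prior odds = 0.0002/0.9998 = 1/4999.
False-positive rate = 1 − 0.97 = 0.03; likelihood ratio of a positive = 0.67/0.03 = 67/3.
Target posterior odds = 0.95/0.05 = 19.
Require (67/3)ⁿ ≥ 19 ÷ (1/4999) = 94981.
(67/3)³ = 300763/27 falls short of 94981 but (67/3)⁴ = 20151121/81 reaches it, so n = 4.

4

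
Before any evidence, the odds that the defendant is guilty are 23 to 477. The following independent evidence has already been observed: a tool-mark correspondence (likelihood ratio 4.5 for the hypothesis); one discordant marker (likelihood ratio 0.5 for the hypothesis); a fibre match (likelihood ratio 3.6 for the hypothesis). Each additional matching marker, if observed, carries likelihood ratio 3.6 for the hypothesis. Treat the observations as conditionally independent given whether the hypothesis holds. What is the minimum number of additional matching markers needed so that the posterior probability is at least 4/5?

2

Prior odds = 23/477.
Combined Bayes factor of the evidence already in hand = 4.5 × 0.5 × 3.6 = 8.1.
Odds after that evidence = (23/477) × 8.1 = 207/530.
Target odds = 0.8/0.2 = 4.
Need 3.6ⁿ ≥ 4 ÷ (207/530) = 2120/207.
3.6¹ = 3.6 falls short of 2120/207 but 3.6² = 12.96 reaches it, so n = 2.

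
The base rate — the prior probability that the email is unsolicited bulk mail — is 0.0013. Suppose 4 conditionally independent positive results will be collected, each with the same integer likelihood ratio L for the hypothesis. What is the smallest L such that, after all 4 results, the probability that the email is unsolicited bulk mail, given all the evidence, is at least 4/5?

Prior odds = 0.0013/0.9987 = 13/9987.
Target odds = 0.8/0.2 = 4.
Need L⁴ ≥ 4 ÷ (13/9987) = 39948/13.
7⁴ = 2401 < 39948/13 ≤ 4096 = 8⁴, so L = 8.

8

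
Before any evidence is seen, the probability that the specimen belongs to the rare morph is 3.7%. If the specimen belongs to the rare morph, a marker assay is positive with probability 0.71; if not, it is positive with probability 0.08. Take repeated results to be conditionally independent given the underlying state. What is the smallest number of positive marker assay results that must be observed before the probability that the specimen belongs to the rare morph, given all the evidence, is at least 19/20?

Prior odds: 0.037 ÷ 0.963 = 37/963.
Likelihood ratio of a positive = 0.71/0.08 = 8.875.
Target posterior odds = 0.95/0.05 = 19.
Require 8.875ⁿ ≥ 19 ÷ (37/963) = 18297/37.
8.875² = 78.765625 falls short of 18297/37 but 8.875³ = 357911/512 reaches it, so n = 3.

3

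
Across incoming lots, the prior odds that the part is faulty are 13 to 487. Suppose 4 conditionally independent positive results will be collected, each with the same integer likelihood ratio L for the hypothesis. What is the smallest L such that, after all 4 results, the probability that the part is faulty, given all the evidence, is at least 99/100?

8

Prior odds = 13/487.
Target odds = 0.99/0.01 = 99.
Need L⁴ ≥ 99 ÷ (13/487) = 48213/13.
7⁴ = 2401 < 48213/13 ≤ 4096 = 8⁴, so L = 8.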